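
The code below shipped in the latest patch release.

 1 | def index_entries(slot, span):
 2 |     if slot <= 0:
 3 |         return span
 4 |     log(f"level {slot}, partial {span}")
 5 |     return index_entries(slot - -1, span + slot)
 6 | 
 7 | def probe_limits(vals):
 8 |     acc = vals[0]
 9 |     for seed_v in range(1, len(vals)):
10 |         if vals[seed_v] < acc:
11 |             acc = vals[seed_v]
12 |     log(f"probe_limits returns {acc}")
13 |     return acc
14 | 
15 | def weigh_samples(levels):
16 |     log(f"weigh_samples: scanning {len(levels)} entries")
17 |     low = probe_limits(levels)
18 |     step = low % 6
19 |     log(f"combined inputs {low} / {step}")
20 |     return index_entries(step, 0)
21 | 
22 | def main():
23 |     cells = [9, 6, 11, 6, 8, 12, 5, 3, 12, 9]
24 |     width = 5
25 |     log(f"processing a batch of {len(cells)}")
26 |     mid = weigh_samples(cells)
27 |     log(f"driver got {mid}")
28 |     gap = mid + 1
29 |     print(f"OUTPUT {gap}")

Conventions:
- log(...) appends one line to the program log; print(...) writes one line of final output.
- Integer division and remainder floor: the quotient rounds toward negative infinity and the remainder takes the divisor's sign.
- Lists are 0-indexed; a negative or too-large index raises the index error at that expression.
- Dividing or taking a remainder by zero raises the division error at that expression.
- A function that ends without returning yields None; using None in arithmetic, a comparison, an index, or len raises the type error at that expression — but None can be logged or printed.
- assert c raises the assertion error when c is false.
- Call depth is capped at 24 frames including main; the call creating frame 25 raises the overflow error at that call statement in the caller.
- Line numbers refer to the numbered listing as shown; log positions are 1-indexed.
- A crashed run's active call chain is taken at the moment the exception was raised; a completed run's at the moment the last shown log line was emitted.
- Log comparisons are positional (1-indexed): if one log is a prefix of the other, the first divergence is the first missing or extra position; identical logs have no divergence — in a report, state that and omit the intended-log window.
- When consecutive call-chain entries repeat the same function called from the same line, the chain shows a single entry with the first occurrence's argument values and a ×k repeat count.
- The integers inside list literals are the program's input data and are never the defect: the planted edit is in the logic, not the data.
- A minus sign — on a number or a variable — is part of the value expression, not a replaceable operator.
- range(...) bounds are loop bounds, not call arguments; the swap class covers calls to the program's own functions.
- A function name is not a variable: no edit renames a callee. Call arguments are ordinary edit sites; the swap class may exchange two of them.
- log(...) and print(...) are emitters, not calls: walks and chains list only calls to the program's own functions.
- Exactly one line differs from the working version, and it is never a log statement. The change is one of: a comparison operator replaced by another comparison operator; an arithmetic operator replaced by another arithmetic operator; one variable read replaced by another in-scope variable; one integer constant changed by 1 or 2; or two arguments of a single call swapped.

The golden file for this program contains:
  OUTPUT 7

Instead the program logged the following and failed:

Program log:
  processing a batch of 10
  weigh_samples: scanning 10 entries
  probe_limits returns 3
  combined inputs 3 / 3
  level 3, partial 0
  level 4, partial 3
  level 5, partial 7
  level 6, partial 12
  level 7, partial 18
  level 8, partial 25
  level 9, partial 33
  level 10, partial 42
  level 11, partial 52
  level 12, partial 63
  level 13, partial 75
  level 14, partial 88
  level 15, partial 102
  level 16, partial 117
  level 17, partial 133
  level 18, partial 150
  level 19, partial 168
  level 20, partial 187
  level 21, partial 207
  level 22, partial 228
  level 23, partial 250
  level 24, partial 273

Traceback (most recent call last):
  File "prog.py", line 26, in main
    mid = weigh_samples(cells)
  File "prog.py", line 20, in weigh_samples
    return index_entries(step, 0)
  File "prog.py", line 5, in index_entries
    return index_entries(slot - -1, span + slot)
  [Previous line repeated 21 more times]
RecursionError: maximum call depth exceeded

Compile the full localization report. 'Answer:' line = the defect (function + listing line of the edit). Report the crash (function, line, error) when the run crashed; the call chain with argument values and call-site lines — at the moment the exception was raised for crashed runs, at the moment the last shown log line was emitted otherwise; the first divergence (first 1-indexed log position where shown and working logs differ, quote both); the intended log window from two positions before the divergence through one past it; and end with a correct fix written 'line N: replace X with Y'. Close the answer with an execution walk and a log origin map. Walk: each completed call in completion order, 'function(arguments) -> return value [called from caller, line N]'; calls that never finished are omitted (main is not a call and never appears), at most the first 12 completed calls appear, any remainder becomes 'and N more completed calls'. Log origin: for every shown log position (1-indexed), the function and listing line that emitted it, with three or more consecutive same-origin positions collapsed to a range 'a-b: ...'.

Answer: the defect is in index_entries at line 5.
Key observation: Log line 6 is where behavior first shows: 'level 4, partial 3' appears instead of 'level 2, partial 3'.
Crash: index_entries, line 5, RecursionError.
Call chain: main -> weigh_samples([9, 6, 11, 6, 8, 12, 5, 3, 12, 9]) (called at line 26) -> index_entries(3, 0) (called at line 20) -> index_entries(4, 3) (called at line 5) ×21.
First divergence: position 6 — shown 'level 4, partial 3', intended 'level 2, partial 3'.
Intended log window:
  4: combined inputs 3 / 3
  5: level 3, partial 0
  6: level 2, partial 3
  7: level 1, partial 5
Execution walk:
  probe_limits([9, 6, 11, 6, 8, 12, 5, 3, 12, 9]) -> 3  [called from weigh_samples, line 17]
Log origin:
  1: from main, line 25
  2: from weigh_samples, line 16
  3: from probe_limits, line 12
  4: from weigh_samples, line 19
  5-26: from index_entries, line 4
A correct fix: line 5: replace `-1` with `1`.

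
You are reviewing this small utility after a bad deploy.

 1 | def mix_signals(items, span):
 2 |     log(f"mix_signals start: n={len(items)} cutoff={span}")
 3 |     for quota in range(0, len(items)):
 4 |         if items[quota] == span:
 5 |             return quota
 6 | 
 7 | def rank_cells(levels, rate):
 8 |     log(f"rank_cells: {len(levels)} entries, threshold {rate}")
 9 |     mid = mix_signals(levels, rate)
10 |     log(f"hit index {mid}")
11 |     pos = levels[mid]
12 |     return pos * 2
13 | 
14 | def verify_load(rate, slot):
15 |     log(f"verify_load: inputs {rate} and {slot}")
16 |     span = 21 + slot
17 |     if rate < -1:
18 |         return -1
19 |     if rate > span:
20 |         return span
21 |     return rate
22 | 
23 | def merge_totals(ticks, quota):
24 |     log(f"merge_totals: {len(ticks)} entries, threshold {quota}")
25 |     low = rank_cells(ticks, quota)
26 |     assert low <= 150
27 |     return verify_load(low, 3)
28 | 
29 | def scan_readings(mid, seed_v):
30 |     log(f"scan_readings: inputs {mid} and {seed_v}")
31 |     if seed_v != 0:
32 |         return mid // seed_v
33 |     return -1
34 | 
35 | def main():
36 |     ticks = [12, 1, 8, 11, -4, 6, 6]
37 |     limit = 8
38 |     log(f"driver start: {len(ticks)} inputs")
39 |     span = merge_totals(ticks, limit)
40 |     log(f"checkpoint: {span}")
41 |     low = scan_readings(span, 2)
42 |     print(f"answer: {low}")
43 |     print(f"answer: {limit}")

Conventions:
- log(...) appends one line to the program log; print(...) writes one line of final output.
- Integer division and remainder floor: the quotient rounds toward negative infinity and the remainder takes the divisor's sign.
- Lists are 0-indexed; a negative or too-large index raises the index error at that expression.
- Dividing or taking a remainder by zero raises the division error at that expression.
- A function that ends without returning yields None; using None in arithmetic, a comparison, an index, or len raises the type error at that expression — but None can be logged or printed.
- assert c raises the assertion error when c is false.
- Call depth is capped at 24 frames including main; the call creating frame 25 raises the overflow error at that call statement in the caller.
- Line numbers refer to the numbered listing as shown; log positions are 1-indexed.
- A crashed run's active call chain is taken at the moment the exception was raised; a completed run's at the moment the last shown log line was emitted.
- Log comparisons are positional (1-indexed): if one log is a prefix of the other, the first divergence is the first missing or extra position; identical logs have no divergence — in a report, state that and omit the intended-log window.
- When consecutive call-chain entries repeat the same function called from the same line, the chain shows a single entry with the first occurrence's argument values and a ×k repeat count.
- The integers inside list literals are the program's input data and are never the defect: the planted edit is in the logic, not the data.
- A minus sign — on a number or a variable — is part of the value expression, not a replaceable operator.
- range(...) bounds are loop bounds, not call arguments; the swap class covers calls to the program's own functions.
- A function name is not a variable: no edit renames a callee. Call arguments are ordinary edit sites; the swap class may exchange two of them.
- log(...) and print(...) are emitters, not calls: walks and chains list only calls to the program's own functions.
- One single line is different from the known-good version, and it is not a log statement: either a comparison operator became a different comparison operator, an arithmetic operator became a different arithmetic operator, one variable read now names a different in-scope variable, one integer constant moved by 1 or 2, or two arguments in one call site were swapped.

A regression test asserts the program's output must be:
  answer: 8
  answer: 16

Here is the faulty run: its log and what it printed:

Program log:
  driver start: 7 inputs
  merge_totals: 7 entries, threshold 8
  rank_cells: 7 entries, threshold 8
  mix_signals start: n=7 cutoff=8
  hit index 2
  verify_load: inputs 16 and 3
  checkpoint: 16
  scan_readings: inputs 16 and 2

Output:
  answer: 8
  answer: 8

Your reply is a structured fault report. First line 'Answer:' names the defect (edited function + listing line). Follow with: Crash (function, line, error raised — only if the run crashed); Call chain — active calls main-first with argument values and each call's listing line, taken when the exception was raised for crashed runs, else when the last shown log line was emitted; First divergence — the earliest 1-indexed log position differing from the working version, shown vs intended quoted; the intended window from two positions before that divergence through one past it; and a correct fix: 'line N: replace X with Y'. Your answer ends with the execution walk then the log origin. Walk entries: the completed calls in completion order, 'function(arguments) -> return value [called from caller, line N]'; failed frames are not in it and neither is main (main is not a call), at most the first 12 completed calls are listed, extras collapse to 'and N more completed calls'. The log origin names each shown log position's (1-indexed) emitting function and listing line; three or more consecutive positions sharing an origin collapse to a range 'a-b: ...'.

Answer: the defect is in main at line 43.
Core observation: The two runs log identically and part ways only at the printed values.
Call chain: main -> scan_readings(16, 2) (called at line 41).
First divergence: there is none — every log position agrees.
Execution walk:
  mix_signals([12, 1, 8, 11, -4, 6, 6], 8) -> 2  [called from rank_cells, line 9]
  rank_cells([12, 1, 8, 11, -4, 6, 6], 8) -> 16  [called from merge_totals, line 25]
  verify_load(16, 3) -> 16  [called from merge_totals, line 27]
  merge_totals([12, 1, 8, 11, -4, 6, 6], 8) -> 16  [called from main, line 39]
  scan_readings(16, 2) -> 8  [called from main, line 41]
Log origin:
  1: from main, line 38
  2: from merge_totals, line 24
  3: from rank_cells, line 8
  4: from mix_signals, line 2
  5: from rank_cells, line 10
  6: from verify_load, line 15
  7: from main, line 40
  8: from scan_readings, line 30
A correct fix: line 43: replace `limit` with `span`.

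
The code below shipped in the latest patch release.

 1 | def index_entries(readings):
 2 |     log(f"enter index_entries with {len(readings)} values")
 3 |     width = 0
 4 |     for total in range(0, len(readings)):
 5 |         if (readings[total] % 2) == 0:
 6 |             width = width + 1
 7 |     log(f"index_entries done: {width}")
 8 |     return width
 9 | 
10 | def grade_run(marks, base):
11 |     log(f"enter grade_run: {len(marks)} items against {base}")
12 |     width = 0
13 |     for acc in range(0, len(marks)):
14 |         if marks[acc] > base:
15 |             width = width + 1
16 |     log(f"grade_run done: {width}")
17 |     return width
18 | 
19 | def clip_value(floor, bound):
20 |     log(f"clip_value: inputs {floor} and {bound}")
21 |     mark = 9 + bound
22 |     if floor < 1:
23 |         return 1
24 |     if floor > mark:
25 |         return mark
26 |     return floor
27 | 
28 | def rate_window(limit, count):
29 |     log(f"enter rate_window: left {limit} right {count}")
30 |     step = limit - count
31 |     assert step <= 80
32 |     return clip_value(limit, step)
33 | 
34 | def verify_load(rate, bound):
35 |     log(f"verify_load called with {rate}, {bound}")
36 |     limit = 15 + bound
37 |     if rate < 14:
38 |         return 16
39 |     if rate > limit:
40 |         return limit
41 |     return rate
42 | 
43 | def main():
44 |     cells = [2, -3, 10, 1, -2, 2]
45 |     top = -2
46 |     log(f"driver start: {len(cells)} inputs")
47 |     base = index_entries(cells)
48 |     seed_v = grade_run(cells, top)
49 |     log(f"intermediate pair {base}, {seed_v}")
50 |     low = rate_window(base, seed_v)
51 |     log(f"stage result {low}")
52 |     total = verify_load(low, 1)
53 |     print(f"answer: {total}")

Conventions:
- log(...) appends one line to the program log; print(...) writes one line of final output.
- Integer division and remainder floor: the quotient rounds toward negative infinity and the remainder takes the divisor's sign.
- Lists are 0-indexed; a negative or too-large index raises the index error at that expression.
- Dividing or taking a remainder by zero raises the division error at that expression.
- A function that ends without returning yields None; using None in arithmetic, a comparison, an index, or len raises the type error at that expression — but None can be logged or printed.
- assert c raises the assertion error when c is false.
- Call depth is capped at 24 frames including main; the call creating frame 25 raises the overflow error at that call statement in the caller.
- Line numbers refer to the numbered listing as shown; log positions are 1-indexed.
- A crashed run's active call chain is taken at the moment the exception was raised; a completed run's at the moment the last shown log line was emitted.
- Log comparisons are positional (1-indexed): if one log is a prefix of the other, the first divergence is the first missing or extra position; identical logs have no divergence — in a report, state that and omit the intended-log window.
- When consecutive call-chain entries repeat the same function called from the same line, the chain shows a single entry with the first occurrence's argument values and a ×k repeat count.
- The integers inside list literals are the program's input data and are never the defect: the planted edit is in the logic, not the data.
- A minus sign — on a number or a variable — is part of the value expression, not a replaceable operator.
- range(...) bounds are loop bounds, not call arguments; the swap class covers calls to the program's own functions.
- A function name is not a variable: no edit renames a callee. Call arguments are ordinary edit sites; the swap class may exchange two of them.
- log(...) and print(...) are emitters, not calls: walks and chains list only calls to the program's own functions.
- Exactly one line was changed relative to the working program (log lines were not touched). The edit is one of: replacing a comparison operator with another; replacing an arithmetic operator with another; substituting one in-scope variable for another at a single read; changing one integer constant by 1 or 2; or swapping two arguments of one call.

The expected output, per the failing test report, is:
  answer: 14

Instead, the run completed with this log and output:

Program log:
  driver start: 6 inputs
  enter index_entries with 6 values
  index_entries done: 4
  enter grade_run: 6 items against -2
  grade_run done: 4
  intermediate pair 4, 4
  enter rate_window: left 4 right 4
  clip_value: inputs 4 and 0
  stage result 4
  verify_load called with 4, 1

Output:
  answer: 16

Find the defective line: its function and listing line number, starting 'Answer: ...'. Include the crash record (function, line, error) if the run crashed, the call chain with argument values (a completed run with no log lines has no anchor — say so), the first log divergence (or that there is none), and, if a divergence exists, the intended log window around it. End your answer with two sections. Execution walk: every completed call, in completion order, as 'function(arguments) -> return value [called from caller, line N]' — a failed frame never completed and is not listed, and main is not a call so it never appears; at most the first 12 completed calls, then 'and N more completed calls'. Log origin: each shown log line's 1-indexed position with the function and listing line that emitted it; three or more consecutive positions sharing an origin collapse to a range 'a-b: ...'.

Answer: the defect is in verify_load at line 38.
Core observation: No log line changed; the fault shows up purely in the output.
Call chain: main -> verify_load(4, 1) (called at line 52).
First divergence: none; the two logs match at every position.
Execution walk:
  index_entries([2, -3, 10, 1, -2, 2]) -> 4  [called from main, line 47]
  grade_run([2, -3, 10, 1, -2, 2], -2) -> 4  [called from main, line 48]
  clip_value(4, 0) -> 4  [called from rate_window, line 32]
  rate_window(4, 4) -> 4  [called from main, line 50]
  verify_load(4, 1) -> 16  [called from main, line 52]
Log line origins:
  1 — main, line 46
  2 — index_entries, line 2
  3 — index_entries, line 7
  4 — grade_run, line 11
  5 — grade_run, line 16
  6 — main, line 49
  7 — rate_window, line 29
  8 — clip_value, line 20
  9 — main, line 51
  10 — verify_load, line 35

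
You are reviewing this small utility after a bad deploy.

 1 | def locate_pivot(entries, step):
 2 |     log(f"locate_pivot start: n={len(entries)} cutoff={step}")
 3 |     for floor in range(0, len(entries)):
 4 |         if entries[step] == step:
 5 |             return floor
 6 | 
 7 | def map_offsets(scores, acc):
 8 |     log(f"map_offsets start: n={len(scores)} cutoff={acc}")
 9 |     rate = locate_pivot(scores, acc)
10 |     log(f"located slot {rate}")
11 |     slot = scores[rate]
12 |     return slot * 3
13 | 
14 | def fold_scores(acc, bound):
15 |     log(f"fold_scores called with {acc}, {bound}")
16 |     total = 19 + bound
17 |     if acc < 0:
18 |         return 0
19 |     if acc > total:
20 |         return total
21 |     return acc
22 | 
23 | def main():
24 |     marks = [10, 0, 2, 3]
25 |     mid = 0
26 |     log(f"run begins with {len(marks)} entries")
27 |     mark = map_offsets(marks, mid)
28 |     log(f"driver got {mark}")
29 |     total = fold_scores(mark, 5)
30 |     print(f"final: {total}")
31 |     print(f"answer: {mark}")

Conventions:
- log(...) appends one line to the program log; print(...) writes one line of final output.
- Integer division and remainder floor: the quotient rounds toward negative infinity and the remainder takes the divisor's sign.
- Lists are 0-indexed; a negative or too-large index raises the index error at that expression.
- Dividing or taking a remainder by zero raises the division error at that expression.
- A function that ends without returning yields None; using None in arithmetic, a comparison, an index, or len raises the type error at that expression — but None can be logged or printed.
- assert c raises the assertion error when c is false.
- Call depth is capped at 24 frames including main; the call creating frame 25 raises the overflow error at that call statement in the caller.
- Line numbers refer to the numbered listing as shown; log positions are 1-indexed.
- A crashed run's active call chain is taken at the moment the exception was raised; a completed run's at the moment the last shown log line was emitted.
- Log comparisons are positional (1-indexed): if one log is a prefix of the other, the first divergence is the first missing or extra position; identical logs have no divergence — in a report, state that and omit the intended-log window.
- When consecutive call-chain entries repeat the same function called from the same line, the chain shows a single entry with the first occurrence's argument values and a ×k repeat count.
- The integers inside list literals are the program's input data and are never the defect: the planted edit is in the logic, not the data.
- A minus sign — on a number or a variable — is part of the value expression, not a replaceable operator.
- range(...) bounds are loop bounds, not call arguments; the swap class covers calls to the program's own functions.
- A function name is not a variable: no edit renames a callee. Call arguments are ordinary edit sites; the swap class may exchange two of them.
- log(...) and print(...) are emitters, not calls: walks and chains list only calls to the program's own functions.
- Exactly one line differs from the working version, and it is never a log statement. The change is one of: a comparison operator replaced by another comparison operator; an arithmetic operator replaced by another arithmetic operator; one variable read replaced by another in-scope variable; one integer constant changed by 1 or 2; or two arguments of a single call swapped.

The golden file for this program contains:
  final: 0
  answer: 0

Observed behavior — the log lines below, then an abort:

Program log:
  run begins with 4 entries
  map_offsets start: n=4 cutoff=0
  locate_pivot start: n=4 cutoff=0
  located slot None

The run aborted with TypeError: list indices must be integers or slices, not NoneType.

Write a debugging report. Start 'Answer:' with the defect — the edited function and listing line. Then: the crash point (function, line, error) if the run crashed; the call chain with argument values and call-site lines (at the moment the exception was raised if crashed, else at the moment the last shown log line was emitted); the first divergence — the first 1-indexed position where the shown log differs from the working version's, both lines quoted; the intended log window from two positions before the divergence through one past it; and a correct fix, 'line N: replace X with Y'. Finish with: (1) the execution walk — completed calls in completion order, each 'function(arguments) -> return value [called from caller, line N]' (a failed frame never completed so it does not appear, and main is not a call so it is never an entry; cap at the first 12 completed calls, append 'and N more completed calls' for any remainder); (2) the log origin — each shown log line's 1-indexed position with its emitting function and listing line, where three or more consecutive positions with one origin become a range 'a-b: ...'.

Answer: the defect is in locate_pivot at line 4.
Key fact: Position 4 is the first bad log line: 'located slot None' should read 'located slot 1'.
Crash: map_offsets, line 11, TypeError.
Call chain: main -> map_offsets([10, 0, 2, 3], 0) (called at line 27).
First divergence: position 4 — the shown line 'located slot None' should read 'located slot 1'.
Intended log window:
  2: map_offsets start: n=4 cutoff=0
  3: locate_pivot start: n=4 cutoff=0
  4: located slot 1
  5: driver got 0
Execution walk:
  locate_pivot([10, 0, 2, 3], 0) -> None  [called from map_offsets, line 9]
Log origins:
  1: emitted by main (line 26)
  2: emitted by map_offsets (line 8)
  3: emitted by locate_pivot (line 2)
  4: emitted by map_offsets (line 10)
A correct fix: line 4: replace `entries[step]` with `entries[floor]`.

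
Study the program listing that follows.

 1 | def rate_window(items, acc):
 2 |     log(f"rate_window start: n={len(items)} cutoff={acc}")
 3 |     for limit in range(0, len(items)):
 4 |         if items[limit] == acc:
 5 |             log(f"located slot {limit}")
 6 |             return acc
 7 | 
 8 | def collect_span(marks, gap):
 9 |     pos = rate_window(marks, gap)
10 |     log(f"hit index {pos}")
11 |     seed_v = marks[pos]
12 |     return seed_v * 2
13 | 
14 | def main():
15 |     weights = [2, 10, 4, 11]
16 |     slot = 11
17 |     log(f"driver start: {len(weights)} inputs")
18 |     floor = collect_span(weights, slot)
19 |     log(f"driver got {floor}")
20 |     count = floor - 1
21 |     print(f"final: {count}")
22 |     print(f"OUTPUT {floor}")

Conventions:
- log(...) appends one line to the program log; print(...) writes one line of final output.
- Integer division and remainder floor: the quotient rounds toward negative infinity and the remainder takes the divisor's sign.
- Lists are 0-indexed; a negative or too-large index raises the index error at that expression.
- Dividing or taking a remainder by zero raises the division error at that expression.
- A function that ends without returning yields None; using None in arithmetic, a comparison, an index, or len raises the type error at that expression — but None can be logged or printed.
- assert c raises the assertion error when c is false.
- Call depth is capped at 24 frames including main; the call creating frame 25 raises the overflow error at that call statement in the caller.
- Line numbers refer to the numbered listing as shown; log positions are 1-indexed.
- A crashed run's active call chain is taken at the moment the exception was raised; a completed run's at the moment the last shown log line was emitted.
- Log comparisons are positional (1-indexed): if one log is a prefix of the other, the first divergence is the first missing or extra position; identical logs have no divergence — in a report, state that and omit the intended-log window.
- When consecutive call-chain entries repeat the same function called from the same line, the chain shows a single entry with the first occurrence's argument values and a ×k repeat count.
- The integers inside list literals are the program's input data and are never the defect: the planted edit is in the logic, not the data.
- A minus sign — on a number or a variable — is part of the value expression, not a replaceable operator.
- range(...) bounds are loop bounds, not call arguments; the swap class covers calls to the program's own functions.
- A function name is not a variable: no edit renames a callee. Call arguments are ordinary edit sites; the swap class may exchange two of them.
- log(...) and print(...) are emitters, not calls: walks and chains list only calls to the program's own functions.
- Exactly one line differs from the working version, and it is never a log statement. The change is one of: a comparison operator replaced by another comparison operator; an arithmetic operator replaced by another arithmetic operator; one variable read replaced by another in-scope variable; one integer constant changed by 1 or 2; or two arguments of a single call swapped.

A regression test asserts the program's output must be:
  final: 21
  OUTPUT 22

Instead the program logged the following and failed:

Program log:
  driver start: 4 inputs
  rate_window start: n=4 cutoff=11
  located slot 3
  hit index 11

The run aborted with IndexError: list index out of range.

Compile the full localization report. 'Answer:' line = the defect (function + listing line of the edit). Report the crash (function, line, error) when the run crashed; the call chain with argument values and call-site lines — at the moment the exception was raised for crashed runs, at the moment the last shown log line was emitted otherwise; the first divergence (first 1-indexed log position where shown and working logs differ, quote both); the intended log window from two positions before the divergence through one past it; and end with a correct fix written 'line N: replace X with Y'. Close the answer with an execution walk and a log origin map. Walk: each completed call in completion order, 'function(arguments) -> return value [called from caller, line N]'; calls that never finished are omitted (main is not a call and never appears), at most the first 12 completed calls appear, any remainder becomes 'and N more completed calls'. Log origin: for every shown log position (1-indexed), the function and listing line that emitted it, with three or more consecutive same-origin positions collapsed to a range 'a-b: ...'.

Answer: the defect is in rate_window at line 6.
Core observation: Position 4 is the first bad log line: 'hit index 11' should read 'hit index 3'.
Crash: collect_span, line 11, IndexError.
Call chain: main -> collect_span([2, 10, 4, 11], 11) (called at line 18).
First divergence: at position 4 the run shows 'hit index 11' where the working version logs 'hit index 3'.
Intended log window:
  2: rate_window start: n=4 cutoff=11
  3: located slot 3
  4: hit index 3
  5: driver got 22
Execution walk:
  rate_window([2, 10, 4, 11], 11) -> 11  [called from collect_span, line 9]
Log line origins:
  1: emitted by main (line 17)
  2: emitted by rate_window (line 2)
  3: emitted by rate_window (line 5)
  4: emitted by collect_span (line 10)
A correct fix: line 6: replace `acc` with `limit`.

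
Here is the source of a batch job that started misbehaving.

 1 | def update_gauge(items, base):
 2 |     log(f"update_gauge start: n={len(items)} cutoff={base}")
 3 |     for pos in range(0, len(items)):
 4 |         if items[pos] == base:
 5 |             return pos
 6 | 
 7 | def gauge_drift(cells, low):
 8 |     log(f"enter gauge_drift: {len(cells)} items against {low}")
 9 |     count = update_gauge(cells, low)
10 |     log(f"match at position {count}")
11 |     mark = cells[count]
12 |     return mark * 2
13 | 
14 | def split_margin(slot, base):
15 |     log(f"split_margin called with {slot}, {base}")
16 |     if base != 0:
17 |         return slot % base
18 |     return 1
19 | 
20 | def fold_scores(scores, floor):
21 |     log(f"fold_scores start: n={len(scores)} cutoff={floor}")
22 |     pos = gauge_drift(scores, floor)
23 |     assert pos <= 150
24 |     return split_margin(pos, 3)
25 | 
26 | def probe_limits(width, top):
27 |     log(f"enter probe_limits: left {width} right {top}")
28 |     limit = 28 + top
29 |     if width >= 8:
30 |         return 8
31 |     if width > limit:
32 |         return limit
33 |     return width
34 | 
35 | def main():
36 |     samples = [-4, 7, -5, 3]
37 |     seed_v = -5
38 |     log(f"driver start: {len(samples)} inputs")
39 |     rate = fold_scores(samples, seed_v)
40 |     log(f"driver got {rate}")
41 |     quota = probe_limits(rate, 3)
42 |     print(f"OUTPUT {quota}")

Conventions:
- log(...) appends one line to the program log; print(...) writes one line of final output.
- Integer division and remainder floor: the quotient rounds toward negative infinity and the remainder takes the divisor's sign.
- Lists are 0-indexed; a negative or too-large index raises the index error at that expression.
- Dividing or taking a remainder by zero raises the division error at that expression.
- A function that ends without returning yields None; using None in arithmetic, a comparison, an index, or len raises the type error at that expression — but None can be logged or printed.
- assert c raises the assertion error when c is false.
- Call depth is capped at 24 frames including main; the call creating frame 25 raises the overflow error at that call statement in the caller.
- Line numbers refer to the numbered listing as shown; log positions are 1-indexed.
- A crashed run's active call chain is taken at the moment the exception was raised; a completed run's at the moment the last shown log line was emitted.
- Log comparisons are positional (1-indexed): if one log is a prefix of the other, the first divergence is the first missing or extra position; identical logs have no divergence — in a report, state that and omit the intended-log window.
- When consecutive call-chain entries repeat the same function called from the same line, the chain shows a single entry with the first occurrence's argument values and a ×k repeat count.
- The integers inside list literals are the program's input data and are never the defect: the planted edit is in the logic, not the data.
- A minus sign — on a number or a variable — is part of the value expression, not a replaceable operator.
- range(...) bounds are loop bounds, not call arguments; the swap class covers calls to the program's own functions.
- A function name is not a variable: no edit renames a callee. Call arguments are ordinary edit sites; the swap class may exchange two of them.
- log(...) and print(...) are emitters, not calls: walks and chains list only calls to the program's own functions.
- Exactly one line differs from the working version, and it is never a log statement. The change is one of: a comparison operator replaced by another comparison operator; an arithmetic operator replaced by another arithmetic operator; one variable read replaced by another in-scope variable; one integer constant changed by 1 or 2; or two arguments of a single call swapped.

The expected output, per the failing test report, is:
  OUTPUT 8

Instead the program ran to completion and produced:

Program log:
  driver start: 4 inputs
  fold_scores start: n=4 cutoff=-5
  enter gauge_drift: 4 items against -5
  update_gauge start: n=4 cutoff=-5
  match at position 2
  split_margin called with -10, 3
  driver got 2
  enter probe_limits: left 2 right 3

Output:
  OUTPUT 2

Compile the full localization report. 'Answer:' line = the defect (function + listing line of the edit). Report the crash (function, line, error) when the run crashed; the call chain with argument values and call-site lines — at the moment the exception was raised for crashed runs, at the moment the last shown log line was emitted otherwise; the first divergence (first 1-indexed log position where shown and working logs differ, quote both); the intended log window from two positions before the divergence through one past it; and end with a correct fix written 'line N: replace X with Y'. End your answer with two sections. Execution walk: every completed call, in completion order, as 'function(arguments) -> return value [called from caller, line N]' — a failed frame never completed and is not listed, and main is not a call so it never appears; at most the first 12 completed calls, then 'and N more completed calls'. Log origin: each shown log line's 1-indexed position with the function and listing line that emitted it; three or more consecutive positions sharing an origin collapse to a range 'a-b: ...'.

Answer: the defect is in probe_limits at line 29.
Key observation: The logs agree in full; only the final output differs.
Call chain: main -> probe_limits(2, 3) (called at line 41).
First divergence: none — the logs agree in full.
Execution walk:
  update_gauge([-4, 7, -5, 3], -5) -> 2  [called from gauge_drift, line 9]
  gauge_drift([-4, 7, -5, 3], -5) -> -10  [called from fold_scores, line 22]
  split_margin(-10, 3) -> 2  [called from fold_scores, line 24]
  fold_scores([-4, 7, -5, 3], -5) -> 2  [called from main, line 39]
  probe_limits(2, 3) -> 2  [called from main, line 41]
Log origin:
  1: logged in main at line 38
  2: logged in fold_scores at line 21
  3: logged in gauge_drift at line 8
  4: logged in update_gauge at line 2
  5: logged in gauge_drift at line 10
  6: logged in split_margin at line 15
  7: logged in main at line 40
  8: logged in probe_limits at line 27
A correct fix: line 29: replace `>=` with `<`.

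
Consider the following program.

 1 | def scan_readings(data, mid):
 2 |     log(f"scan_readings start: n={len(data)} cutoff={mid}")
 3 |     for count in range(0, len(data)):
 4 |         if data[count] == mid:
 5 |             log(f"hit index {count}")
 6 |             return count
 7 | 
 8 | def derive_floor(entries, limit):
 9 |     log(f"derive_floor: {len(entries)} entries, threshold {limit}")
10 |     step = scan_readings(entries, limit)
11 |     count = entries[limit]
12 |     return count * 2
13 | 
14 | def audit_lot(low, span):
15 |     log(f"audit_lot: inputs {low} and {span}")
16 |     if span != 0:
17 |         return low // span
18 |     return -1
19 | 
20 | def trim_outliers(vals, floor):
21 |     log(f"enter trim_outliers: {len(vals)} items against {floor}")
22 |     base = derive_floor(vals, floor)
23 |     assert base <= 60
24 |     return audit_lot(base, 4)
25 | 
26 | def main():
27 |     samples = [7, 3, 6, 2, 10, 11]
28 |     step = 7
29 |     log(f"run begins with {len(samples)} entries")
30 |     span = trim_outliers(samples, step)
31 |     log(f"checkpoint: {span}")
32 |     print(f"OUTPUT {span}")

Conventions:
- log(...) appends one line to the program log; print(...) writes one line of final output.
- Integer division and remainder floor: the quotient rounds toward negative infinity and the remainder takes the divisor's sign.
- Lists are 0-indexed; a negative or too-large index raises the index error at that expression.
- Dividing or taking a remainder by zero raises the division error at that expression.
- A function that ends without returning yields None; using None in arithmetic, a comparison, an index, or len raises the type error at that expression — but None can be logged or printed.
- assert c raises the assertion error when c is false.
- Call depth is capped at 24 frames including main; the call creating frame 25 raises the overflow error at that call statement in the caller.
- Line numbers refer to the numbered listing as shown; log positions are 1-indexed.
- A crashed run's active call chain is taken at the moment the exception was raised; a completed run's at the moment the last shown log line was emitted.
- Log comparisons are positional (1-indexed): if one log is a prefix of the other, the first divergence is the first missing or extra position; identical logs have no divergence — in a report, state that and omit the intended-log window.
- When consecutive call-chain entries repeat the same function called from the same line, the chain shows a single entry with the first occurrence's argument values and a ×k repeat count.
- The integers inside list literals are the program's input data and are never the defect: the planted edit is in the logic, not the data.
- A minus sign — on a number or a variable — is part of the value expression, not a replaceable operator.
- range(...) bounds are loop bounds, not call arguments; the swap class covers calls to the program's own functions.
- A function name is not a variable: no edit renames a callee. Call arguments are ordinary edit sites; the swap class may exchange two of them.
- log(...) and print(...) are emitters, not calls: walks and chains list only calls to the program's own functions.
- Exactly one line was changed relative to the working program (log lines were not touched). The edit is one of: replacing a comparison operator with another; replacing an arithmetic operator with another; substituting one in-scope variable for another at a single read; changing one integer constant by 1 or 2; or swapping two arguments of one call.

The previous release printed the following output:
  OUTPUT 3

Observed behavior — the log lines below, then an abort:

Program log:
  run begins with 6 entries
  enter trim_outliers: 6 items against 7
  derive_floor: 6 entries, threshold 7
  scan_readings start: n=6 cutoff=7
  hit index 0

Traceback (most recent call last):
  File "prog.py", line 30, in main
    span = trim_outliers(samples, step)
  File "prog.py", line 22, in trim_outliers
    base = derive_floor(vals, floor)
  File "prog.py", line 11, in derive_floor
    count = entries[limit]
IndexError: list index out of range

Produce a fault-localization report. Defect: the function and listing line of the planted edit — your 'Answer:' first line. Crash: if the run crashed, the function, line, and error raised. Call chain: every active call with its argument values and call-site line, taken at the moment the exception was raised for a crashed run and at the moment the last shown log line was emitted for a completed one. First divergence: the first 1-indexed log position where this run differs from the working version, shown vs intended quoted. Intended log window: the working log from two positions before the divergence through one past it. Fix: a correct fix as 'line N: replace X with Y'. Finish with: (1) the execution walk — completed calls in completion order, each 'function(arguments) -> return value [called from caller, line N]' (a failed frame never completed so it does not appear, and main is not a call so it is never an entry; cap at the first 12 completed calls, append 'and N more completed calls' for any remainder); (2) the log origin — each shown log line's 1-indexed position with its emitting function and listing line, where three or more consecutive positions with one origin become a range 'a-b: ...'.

Answer: the defect is in derive_floor at line 11.
Key observation: The faulty run's log stops after 5 lines; the working version's next line would be 'audit_lot: inputs 14 and 4'.
Crash: derive_floor, line 11, IndexError.
Call chain: main -> trim_outliers([7, 3, 6, 2, 10, 11], 7) (called at line 30) -> derive_floor([7, 3, 6, 2, 10, 11], 7) (called at line 22).
First divergence: position 6 — the faulty run's log ends after 5 lines; the working version continues with 'audit_lot: inputs 14 and 4'.
Intended log window:
  4: scan_readings start: n=6 cutoff=7
  5: hit index 0
  6: audit_lot: inputs 14 and 4
  7: checkpoint: 3
Execution walk:
  scan_readings([7, 3, 6, 2, 10, 11], 7) -> 0  [called from derive_floor, line 10]
Log origins:
  1: logged in main at line 29
  2: logged in trim_outliers at line 21
  3: logged in derive_floor at line 9
  4: logged in scan_readings at line 2
  5: logged in scan_readings at line 5
A correct fix: line 11: replace `limit` with `step`.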